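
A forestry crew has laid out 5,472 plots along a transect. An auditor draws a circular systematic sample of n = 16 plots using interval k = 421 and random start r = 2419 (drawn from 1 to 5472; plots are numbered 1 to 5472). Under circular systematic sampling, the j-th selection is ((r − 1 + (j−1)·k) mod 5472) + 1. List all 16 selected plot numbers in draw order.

2419, 2840, 3261, 3682, 4103, 4524, 4945, 5366, 315, 736, 1157, 1578, 1999, 2420, 2841, 3262

Selection 1: 2419
Selection 2: 2419 + 421 = 2840
Selection 3: 2840 + 421 = 3261
Selection 4: 3261 + 421 = 3682
Selection 5: 3682 + 421 = 4103
Selection 6: 4103 + 421 = 4524
Selection 7: 4524 + 421 = 4945
Selection 8: 4945 + 421 = 5366
Selection 9: 5366 + 421 = 5787 → 5787 − 5472 = 315
Selection 10: 315 + 421 = 736
Selection 11: 736 + 421 = 1157
Selection 12: 1157 + 421 = 1578
Selection 13: 1578 + 421 = 1999
Selection 14: 1999 + 421 = 2420
Selection 15: 2420 + 421 = 2841
Selection 16: 2841 + 421 = 3262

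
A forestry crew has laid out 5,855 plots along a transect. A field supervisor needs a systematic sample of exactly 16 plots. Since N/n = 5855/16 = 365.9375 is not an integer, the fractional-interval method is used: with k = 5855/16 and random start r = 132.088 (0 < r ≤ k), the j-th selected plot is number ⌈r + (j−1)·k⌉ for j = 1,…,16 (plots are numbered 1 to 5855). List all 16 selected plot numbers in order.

j=1: r + 0k = 132.088 → ⌈·⌉ = 133
j=2: r + 1k = 498.0255 → ⌈·⌉ = 499
j=3: r + 2k = 863.963 → ⌈·⌉ = 864
j=4: r + 3k = 1229.9005 → ⌈·⌉ = 1230
j=5: r + 4k = 1595.838 → ⌈·⌉ = 1596
j=6: r + 5k = 1961.7755 → ⌈·⌉ = 1962
j=7: r + 6k = 2327.713 → ⌈·⌉ = 2328
j=8: r + 7k = 2693.6505 → ⌈·⌉ = 2694
j=9: r + 8k = 3059.588 → ⌈·⌉ = 3060
j=10: r + 9k = 3425.5255 → ⌈·⌉ = 3426
j=11: r + 10k = 3791.463 → ⌈·⌉ = 3792
j=12: r + 11k = 4157.4005 → ⌈·⌉ = 4158
j=13: r + 12k = 4523.338 → ⌈·⌉ = 4524
j=14: r + 13k = 4889.2755 → ⌈·⌉ = 4890
j=15: r + 14k = 5255.213 → ⌈·⌉ = 5256
j=16: r + 15k = 5621.1505 → ⌈·⌉ = 5622

133, 499, 864, 1230, 1596, 1962, 2328, 2694, 3060, 3426, 3792, 4158, 4524, 4890, 5256, 5622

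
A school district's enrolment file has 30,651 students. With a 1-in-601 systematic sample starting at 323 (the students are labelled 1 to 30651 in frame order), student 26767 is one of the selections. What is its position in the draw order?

k = 601
position = (26767 − 323)/601 + 1 = 26444/601 + 1 = 44 + 1 = 45

45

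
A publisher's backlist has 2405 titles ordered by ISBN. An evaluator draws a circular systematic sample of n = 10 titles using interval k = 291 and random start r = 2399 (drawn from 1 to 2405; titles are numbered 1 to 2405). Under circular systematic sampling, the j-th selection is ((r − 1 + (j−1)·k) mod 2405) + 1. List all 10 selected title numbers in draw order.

2399, 285, 576, 867, 1158, 1449, 1740, 2031, 2322, 208

Selection 1: 2399
Selection 2: 2399 + 291 = 2690 → 2690 − 2405 = 285
Selection 3: 285 + 291 = 576
Selection 4: 576 + 291 = 867
Selection 5: 867 + 291 = 1158
Selection 6: 1158 + 291 = 1449
Selection 7: 1449 + 291 = 1740
Selection 8: 1740 + 291 = 2031
Selection 9: 2031 + 291 = 2322
Selection 10: 2322 + 291 = 2613 → 2613 − 2405 = 208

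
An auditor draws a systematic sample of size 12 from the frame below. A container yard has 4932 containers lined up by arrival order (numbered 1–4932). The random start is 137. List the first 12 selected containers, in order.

137, 548, 959, 1370, 1781, 2192, 2603, 3014, 3425, 3836, 4247, 4658

k = N/n = 4932/12 = 411
container 1: 137
container 2: 137 + 411 = 548
container 3: 548 + 411 = 959
container 4: 959 + 411 = 1370
container 5: 1370 + 411 = 1781
container 6: 1781 + 411 = 2192
container 7: 2192 + 411 = 2603
container 8: 2603 + 411 = 3014
container 9: 3014 + 411 = 3425
container 10: 3425 + 411 = 3836
container 11: 3836 + 411 = 4247
container 12: 4247 + 411 = 4658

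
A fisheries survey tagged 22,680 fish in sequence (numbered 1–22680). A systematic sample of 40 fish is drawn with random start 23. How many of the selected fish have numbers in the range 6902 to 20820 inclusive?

k = 22680/40 = 567
First selection ≥ 6902: 23 + ⌈(6902−23)/567⌉·567 = 23 + 13×567 = 7394
Last selection ≤ 20820: 23 + ⌊(20820−23)/567⌋·567 = 23 + 36×567 = 20435
Count = 36 − 13 + 1 = 24

24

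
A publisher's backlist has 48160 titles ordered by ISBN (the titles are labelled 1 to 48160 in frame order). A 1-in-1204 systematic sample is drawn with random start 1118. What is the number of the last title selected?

48074

k = 1204
40th selection = r + (40−1)·k = 1118 + 39×1204 = 1118 + 46956 = 48074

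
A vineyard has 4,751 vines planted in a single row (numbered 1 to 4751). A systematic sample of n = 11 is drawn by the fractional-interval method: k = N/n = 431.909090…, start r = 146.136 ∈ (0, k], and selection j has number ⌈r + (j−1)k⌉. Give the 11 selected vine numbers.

147, 579, 1010, 1442, 1874, 2306, 2738, 3170, 3602, 4034, 4466

j=1: r + 0k = 146.136 → ⌈·⌉ = 147
j=2: r + 1k = 578.045090… → ⌈·⌉ = 579
j=3: r + 2k = 1009.954181… → ⌈·⌉ = 1010
j=4: r + 3k = 1441.863272… → ⌈·⌉ = 1442
j=5: r + 4k = 1873.772363… → ⌈·⌉ = 1874
j=6: r + 5k = 2305.681454… → ⌈·⌉ = 2306
j=7: r + 6k = 2737.590545… → ⌈·⌉ = 2738
j=8: r + 7k = 3169.499636… → ⌈·⌉ = 3170
j=9: r + 8k = 3601.408727… → ⌈·⌉ = 3602
j=10: r + 9k = 4033.317818… → ⌈·⌉ = 4034
j=11: r + 10k = 4465.226909… → ⌈·⌉ = 4466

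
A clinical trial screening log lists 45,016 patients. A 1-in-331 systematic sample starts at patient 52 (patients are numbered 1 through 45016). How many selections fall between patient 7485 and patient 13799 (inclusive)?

19

k = 331
First selection ≥ 7485: 52 + ⌈(7485−52)/331⌉·331 = 52 + 23×331 = 7665
Last selection ≤ 13799: 52 + ⌊(13799−52)/331⌋·331 = 52 + 41×331 = 13623
Count = 41 − 23 + 1 = 19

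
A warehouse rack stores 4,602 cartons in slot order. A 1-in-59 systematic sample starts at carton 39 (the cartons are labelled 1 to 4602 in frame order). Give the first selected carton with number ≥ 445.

452

k = 59
Steps past start: ⌈(445 − 39)/59⌉ = ⌈406/59⌉ = 7
Selected carton: 39 + 7×59 = 452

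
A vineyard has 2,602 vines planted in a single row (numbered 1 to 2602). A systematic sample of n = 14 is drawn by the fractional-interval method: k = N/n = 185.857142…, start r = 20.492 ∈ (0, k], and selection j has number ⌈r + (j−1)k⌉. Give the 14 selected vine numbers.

21, 207, 393, 579, 764, 950, 1136, 1322, 1508, 1694, 1880, 2065, 2251, 2437

j=1: r + 0k = 20.492 → ⌈·⌉ = 21
j=2: r + 1k = 206.349142… → ⌈·⌉ = 207
j=3: r + 2k = 392.206285… → ⌈·⌉ = 393
j=4: r + 3k = 578.063428… → ⌈·⌉ = 579
j=5: r + 4k = 763.920571… → ⌈·⌉ = 764
j=6: r + 5k = 949.777714… → ⌈·⌉ = 950
j=7: r + 6k = 1135.634857… → ⌈·⌉ = 1136
j=8: r + 7k = 1321.492 → ⌈·⌉ = 1322
j=9: r + 8k = 1507.349142… → ⌈·⌉ = 1508
j=10: r + 9k = 1693.206285… → ⌈·⌉ = 1694
j=11: r + 10k = 1879.063428… → ⌈·⌉ = 1880
j=12: r + 11k = 2064.920571… → ⌈·⌉ = 2065
j=13: r + 12k = 2250.777714… → ⌈·⌉ = 2251
j=14: r + 13k = 2436.634857… → ⌈·⌉ = 2437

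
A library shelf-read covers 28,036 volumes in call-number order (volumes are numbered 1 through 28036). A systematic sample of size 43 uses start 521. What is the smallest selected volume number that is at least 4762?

k = 28036/43 = 652
Steps past start: ⌈(4762 − 521)/652⌉ = ⌈4241/652⌉ = 7
Selected volume: 521 + 7×652 = 5085

5085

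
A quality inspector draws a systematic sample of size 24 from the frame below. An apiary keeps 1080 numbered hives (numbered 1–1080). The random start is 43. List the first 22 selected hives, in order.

k = N/n = 1080/24 = 45
hive 1: 43
hive 2: 43 + 45 = 88
hive 3: 88 + 45 = 133
hive 4: 133 + 45 = 178
hive 5: 178 + 45 = 223
hive 6: 223 + 45 = 268
hive 7: 268 + 45 = 313
hive 8: 313 + 45 = 358
hive 9: 358 + 45 = 403
hive 10: 403 + 45 = 448
hive 11: 448 + 45 = 493
hive 12: 493 + 45 = 538
hive 13: 538 + 45 = 583
hive 14: 583 + 45 = 628
hive 15: 628 + 45 = 673
hive 16: 673 + 45 = 718
hive 17: 718 + 45 = 763
hive 18: 763 + 45 = 808
hive 19: 808 + 45 = 853
hive 20: 853 + 45 = 898
hive 21: 898 + 45 = 943
hive 22: 943 + 45 = 988

43, 88, 133, 178, 223, 268, 313, 358, 403, 448, 493, 538, 583, 628, 673, 718, 763, 808, 853, 898, 943, 988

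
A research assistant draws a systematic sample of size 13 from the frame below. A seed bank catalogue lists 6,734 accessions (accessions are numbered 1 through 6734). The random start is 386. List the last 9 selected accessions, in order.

k = N/n = 6734/13 = 518
5th selection = 386 + 4×518 = 2458
6th: 2458 + 518 = 2976
7th: 2976 + 518 = 3494
8th: 3494 + 518 = 4012
9th: 4012 + 518 = 4530
10th: 4530 + 518 = 5048
11th: 5048 + 518 = 5566
12th: 5566 + 518 = 6084
13th: 6084 + 518 = 6602

2458, 2976, 3494, 4012, 4530, 5048, 5566, 6084, 6602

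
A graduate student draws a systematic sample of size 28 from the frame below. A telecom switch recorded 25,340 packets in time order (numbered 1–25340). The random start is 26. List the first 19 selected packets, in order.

26, 931, 1836, 2741, 3646, 4551, 5456, 6361, 7266, 8171, 9076, 9981, 10886, 11791, 12696, 13601, 14506, 15411, 16316

k = N/n = 25340/28 = 905
packet 1: 26
packet 2: 26 + 905 = 931
packet 3: 931 + 905 = 1836
packet 4: 1836 + 905 = 2741
packet 5: 2741 + 905 = 3646
packet 6: 3646 + 905 = 4551
packet 7: 4551 + 905 = 5456
packet 8: 5456 + 905 = 6361
packet 9: 6361 + 905 = 7266
packet 10: 7266 + 905 = 8171
packet 11: 8171 + 905 = 9076
packet 12: 9076 + 905 = 9981
packet 13: 9981 + 905 = 10886
packet 14: 10886 + 905 = 11791
packet 15: 11791 + 905 = 12696
packet 16: 12696 + 905 = 13601
packet 17: 13601 + 905 = 14506
packet 18: 14506 + 905 = 15411
packet 19: 15411 + 905 = 16316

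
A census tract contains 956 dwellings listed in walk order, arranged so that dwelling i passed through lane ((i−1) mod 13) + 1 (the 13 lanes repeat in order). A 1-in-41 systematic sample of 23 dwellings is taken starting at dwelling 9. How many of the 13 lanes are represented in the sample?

Consecutive selections differ by k = 41, so their lane numbers differ by 41 mod 13 = 2.
gcd(41, 13) = 1, so the sample visits 13/1 = 13 distinct residues mod 13.
Start 9 is lane 9; the lanes hit are 1, 2, 3, 4, 5, 6, 7, 8, 9, 10, 11, 12, 13.

13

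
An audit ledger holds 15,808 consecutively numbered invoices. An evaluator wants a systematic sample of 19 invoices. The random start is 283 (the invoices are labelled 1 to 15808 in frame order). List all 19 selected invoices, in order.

k = N/n = 15808/19 = 832
invoice 1: 283
invoice 2: 283 + 832 = 1115
invoice 3: 1115 + 832 = 1947
invoice 4: 1947 + 832 = 2779
invoice 5: 2779 + 832 = 3611
invoice 6: 3611 + 832 = 4443
invoice 7: 4443 + 832 = 5275
invoice 8: 5275 + 832 = 6107
invoice 9: 6107 + 832 = 6939
invoice 10: 6939 + 832 = 7771
invoice 11: 7771 + 832 = 8603
invoice 12: 8603 + 832 = 9435
invoice 13: 9435 + 832 = 10267
invoice 14: 10267 + 832 = 11099
invoice 15: 11099 + 832 = 11931
invoice 16: 11931 + 832 = 12763
invoice 17: 12763 + 832 = 13595
invoice 18: 13595 + 832 = 14427
invoice 19: 14427 + 832 = 15259

283, 1115, 1947, 2779, 3611, 4443, 5275, 6107, 6939, 7771, 8603, 9435, 10267, 11099, 11931, 12763, 13595, 14427, 15259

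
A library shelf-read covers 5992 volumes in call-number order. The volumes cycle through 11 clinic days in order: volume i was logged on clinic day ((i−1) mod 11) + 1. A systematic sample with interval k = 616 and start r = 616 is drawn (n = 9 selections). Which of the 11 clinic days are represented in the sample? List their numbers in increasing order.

Consecutive selections differ by k = 616, so their clinic day numbers differ by 616 mod 11 = 0.
gcd(616, 11) = 11, so the sample visits 11/11 = 1 distinct residues mod 11.
Start 616 is clinic day 11; the clinic days hit are 11.

11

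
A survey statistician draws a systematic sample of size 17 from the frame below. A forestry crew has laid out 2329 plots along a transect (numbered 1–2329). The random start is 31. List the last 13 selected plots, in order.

k = N/n = 2329/17 = 137
5th selection = 31 + 4×137 = 579
6th: 579 + 137 = 716
7th: 716 + 137 = 853
8th: 853 + 137 = 990
9th: 990 + 137 = 1127
10th: 1127 + 137 = 1264
11th: 1264 + 137 = 1401
12th: 1401 + 137 = 1538
13th: 1538 + 137 = 1675
14th: 1675 + 137 = 1812
15th: 1812 + 137 = 1949
16th: 1949 + 137 = 2086
17th: 2086 + 137 = 2223

579, 716, 853, 990, 1127, 1264, 1401, 1538, 1675, 1812, 1949, 2086, 2223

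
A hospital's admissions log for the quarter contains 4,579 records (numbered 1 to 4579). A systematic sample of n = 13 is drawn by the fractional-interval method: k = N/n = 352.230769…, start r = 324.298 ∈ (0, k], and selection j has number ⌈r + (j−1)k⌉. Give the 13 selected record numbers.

325, 677, 1029, 1381, 1734, 2086, 2438, 2790, 3143, 3495, 3847, 4199, 4552

j=1: r + 0k = 324.298 → ⌈·⌉ = 325
j=2: r + 1k = 676.528769… → ⌈·⌉ = 677
j=3: r + 2k = 1028.759538… → ⌈·⌉ = 1029
j=4: r + 3k = 1380.990307… → ⌈·⌉ = 1381
j=5: r + 4k = 1733.221076… → ⌈·⌉ = 1734
j=6: r + 5k = 2085.451846… → ⌈·⌉ = 2086
j=7: r + 6k = 2437.682615… → ⌈·⌉ = 2438
j=8: r + 7k = 2789.913384… → ⌈·⌉ = 2790
j=9: r + 8k = 3142.144153… → ⌈·⌉ = 3143
j=10: r + 9k = 3494.374923… → ⌈·⌉ = 3495
j=11: r + 10k = 3846.605692… → ⌈·⌉ = 3847
j=12: r + 11k = 4198.836461… → ⌈·⌉ = 4199
j=13: r + 12k = 4551.067230… → ⌈·⌉ = 4552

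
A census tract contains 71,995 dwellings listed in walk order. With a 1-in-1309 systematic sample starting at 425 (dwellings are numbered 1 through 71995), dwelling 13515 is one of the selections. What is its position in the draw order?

11

k = 1309
position = (13515 − 425)/1309 + 1 = 13090/1309 + 1 = 10 + 1 = 11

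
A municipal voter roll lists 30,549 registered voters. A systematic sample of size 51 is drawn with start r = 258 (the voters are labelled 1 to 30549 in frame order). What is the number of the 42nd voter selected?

24817

k = 30549/51 = 599
42nd selection = r + (42−1)·k = 258 + 41×599 = 258 + 24559 = 24817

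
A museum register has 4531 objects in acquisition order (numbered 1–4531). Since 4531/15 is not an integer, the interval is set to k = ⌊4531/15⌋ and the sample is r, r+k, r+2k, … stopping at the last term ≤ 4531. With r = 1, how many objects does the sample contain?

16

k = ⌊4531/15⌋ = 302
Achieved size = ⌊(4531 − 1)/302⌋ + 1 = ⌊4530/302⌋ + 1 = 15 + 1 = 16
(last selection: 1 + 15×302 = 4531 ≤ 4531; next would be 4833 > 4531)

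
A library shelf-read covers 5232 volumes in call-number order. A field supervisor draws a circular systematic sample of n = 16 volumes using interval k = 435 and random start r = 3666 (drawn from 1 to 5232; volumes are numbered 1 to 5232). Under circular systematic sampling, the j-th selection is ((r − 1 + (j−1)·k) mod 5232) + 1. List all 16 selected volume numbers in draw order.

Selection 1: 3666
Selection 2: 3666 + 435 = 4101
Selection 3: 4101 + 435 = 4536
Selection 4: 4536 + 435 = 4971
Selection 5: 4971 + 435 = 5406 → 5406 − 5232 = 174
Selection 6: 174 + 435 = 609
Selection 7: 609 + 435 = 1044
Selection 8: 1044 + 435 = 1479
Selection 9: 1479 + 435 = 1914
Selection 10: 1914 + 435 = 2349
Selection 11: 2349 + 435 = 2784
Selection 12: 2784 + 435 = 3219
Selection 13: 3219 + 435 = 3654
Selection 14: 3654 + 435 = 4089
Selection 15: 4089 + 435 = 4524
Selection 16: 4524 + 435 = 4959

3666, 4101, 4536, 4971, 174, 609, 1044, 1479, 1914, 2349, 2784, 3219, 3654, 4089, 4524, 4959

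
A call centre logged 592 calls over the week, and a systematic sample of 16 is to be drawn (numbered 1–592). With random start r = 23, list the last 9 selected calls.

k = N/n = 592/16 = 37
8th selection = 23 + 7×37 = 282
9th: 282 + 37 = 319
10th: 319 + 37 = 356
11th: 356 + 37 = 393
12th: 393 + 37 = 430
13th: 430 + 37 = 467
14th: 467 + 37 = 504
15th: 504 + 37 = 541
16th: 541 + 37 = 578

282, 319, 356, 393, 430, 467, 504, 541, 578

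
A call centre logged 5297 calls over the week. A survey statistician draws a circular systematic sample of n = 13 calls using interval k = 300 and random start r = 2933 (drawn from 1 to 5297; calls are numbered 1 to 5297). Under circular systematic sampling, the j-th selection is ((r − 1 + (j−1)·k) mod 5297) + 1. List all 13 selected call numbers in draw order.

Selection 1: 2933
Selection 2: 2933 + 300 = 3233
Selection 3: 3233 + 300 = 3533
Selection 4: 3533 + 300 = 3833
Selection 5: 3833 + 300 = 4133
Selection 6: 4133 + 300 = 4433
Selection 7: 4433 + 300 = 4733
Selection 8: 4733 + 300 = 5033
Selection 9: 5033 + 300 = 5333 → 5333 − 5297 = 36
Selection 10: 36 + 300 = 336
Selection 11: 336 + 300 = 636
Selection 12: 636 + 300 = 936
Selection 13: 936 + 300 = 1236

2933, 3233, 3533, 3833, 4133, 4433, 4733, 5033, 36, 336, 636, 936, 1236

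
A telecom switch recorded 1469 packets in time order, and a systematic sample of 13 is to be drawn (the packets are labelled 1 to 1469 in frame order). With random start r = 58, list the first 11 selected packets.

58, 171, 284, 397, 510, 623, 736, 849, 962, 1075, 1188

k = N/n = 1469/13 = 113
packet 1: 58
packet 2: 58 + 113 = 171
packet 3: 171 + 113 = 284
packet 4: 284 + 113 = 397
packet 5: 397 + 113 = 510
packet 6: 510 + 113 = 623
packet 7: 623 + 113 = 736
packet 8: 736 + 113 = 849
packet 9: 849 + 113 = 962
packet 10: 962 + 113 = 1075
packet 11: 1075 + 113 = 1188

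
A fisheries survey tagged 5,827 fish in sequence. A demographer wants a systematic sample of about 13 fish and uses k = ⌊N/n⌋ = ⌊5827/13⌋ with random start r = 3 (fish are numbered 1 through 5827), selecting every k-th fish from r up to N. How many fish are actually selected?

k = ⌊5827/13⌋ = 448
Achieved size = ⌊(5827 − 3)/448⌋ + 1 = ⌊5824/448⌋ + 1 = 13 + 1 = 14
(last selection: 3 + 13×448 = 5827 ≤ 5827; next would be 6275 > 5827)

14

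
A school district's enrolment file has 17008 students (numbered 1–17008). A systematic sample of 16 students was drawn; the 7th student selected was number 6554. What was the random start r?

k = 17008/16 = 1063
r = 6554 − (7−1)×1063 = 6554 − 6378 = 176

176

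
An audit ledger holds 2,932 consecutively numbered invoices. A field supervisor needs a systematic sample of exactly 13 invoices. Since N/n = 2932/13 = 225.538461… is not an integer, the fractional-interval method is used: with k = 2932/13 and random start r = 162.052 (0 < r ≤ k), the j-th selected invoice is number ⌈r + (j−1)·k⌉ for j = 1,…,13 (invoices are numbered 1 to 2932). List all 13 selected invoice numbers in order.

163, 388, 614, 839, 1065, 1290, 1516, 1741, 1967, 2192, 2418, 2643, 2869

j=1: r + 0k = 162.052 → ⌈·⌉ = 163
j=2: r + 1k = 387.590461… → ⌈·⌉ = 388
j=3: r + 2k = 613.128923… → ⌈·⌉ = 614
j=4: r + 3k = 838.667384… → ⌈·⌉ = 839
j=5: r + 4k = 1064.205846… → ⌈·⌉ = 1065
j=6: r + 5k = 1289.744307… → ⌈·⌉ = 1290
j=7: r + 6k = 1515.282769… → ⌈·⌉ = 1516
j=8: r + 7k = 1740.821230… → ⌈·⌉ = 1741
j=9: r + 8k = 1966.359692… → ⌈·⌉ = 1967
j=10: r + 9k = 2191.898153… → ⌈·⌉ = 2192
j=11: r + 10k = 2417.436615… → ⌈·⌉ = 2418
j=12: r + 11k = 2642.975076… → ⌈·⌉ = 2643
j=13: r + 12k = 2868.513538… → ⌈·⌉ = 2869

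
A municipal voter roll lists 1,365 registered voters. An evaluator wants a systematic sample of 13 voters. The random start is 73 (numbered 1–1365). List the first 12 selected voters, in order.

73, 178, 283, 388, 493, 598, 703, 808, 913, 1018, 1123, 1228

k = N/n = 1365/13 = 105
voter 1: 73
voter 2: 73 + 105 = 178
voter 3: 178 + 105 = 283
voter 4: 283 + 105 = 388
voter 5: 388 + 105 = 493
voter 6: 493 + 105 = 598
voter 7: 598 + 105 = 703
voter 8: 703 + 105 = 808
voter 9: 808 + 105 = 913
voter 10: 913 + 105 = 1018
voter 11: 1018 + 105 = 1123
voter 12: 1123 + 105 = 1228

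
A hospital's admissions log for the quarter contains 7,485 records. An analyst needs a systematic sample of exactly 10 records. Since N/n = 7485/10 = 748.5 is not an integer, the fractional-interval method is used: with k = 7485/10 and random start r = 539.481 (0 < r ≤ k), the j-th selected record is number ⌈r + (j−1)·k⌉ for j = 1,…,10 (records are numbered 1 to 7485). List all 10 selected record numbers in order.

540, 1288, 2037, 2785, 3534, 4282, 5031, 5779, 6528, 7276

j=1: r + 0k = 539.481 → ⌈·⌉ = 540
j=2: r + 1k = 1287.981 → ⌈·⌉ = 1288
j=3: r + 2k = 2036.481 → ⌈·⌉ = 2037
j=4: r + 3k = 2784.981 → ⌈·⌉ = 2785
j=5: r + 4k = 3533.481 → ⌈·⌉ = 3534
j=6: r + 5k = 4281.981 → ⌈·⌉ = 4282
j=7: r + 6k = 5030.481 → ⌈·⌉ = 5031
j=8: r + 7k = 5778.981 → ⌈·⌉ = 5779
j=9: r + 8k = 6527.481 → ⌈·⌉ = 6528
j=10: r + 9k = 7275.981 → ⌈·⌉ = 7276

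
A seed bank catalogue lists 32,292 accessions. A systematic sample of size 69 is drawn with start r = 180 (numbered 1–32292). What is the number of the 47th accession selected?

21708

k = 32292/69 = 468
47th selection = r + (47−1)·k = 180 + 46×468 = 180 + 21528 = 21708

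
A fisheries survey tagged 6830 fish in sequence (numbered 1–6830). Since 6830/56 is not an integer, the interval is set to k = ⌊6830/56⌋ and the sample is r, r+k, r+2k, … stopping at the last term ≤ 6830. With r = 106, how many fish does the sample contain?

56

k = ⌊6830/56⌋ = 121
Achieved size = ⌊(6830 − 106)/121⌋ + 1 = ⌊6724/121⌋ + 1 = 55 + 1 = 56
(last selection: 106 + 55×121 = 6761 ≤ 6830; next would be 6882 > 6830)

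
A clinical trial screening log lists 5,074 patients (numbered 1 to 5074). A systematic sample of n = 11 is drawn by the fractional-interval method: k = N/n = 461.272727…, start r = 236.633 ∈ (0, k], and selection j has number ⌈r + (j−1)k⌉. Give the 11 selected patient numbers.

237, 698, 1160, 1621, 2082, 2543, 3005, 3466, 3927, 4389, 4850

j=1: r + 0k = 236.633 → ⌈·⌉ = 237
j=2: r + 1k = 697.905727… → ⌈·⌉ = 698
j=3: r + 2k = 1159.178454… → ⌈·⌉ = 1160
j=4: r + 3k = 1620.451181… → ⌈·⌉ = 1621
j=5: r + 4k = 2081.723909… → ⌈·⌉ = 2082
j=6: r + 5k = 2542.996636… → ⌈·⌉ = 2543
j=7: r + 6k = 3004.269363… → ⌈·⌉ = 3005
j=8: r + 7k = 3465.542090… → ⌈·⌉ = 3466
j=9: r + 8k = 3926.814818… → ⌈·⌉ = 3927
j=10: r + 9k = 4388.087545… → ⌈·⌉ = 4389
j=11: r + 10k = 4849.360272… → ⌈·⌉ = 4850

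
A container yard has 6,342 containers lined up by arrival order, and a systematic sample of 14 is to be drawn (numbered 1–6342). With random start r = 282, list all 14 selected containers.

282, 735, 1188, 1641, 2094, 2547, 3000, 3453, 3906, 4359, 4812, 5265, 5718, 6171

k = N/n = 6342/14 = 453
container 1: 282
container 2: 282 + 453 = 735
container 3: 735 + 453 = 1188
container 4: 1188 + 453 = 1641
container 5: 1641 + 453 = 2094
container 6: 2094 + 453 = 2547
container 7: 2547 + 453 = 3000
container 8: 3000 + 453 = 3453
container 9: 3453 + 453 = 3906
container 10: 3906 + 453 = 4359
container 11: 4359 + 453 = 4812
container 12: 4812 + 453 = 5265
container 13: 5265 + 453 = 5718
container 14: 5718 + 453 = 6171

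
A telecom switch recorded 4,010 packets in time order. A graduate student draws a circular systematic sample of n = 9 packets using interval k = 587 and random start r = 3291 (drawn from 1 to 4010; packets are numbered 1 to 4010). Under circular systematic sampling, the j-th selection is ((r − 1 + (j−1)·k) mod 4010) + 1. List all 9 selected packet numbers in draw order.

3291, 3878, 455, 1042, 1629, 2216, 2803, 3390, 3977

Selection 1: 3291
Selection 2: 3291 + 587 = 3878
Selection 3: 3878 + 587 = 4465 → 4465 − 4010 = 455
Selection 4: 455 + 587 = 1042
Selection 5: 1042 + 587 = 1629
Selection 6: 1629 + 587 = 2216
Selection 7: 2216 + 587 = 2803
Selection 8: 2803 + 587 = 3390
Selection 9: 3390 + 587 = 3977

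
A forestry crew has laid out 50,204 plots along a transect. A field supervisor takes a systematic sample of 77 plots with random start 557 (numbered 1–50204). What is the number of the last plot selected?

50109

k = 50204/77 = 652
77th selection = r + (77−1)·k = 557 + 76×652 = 557 + 49552 = 50109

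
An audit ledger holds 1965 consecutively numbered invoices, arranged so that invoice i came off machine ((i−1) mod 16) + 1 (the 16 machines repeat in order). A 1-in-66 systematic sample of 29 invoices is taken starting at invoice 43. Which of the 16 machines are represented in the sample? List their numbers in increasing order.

1, 3, 5, 7, 9, 11, 13, 15

Consecutive selections differ by k = 66, so their machine numbers differ by 66 mod 16 = 2.
gcd(66, 16) = 2, so the sample visits 16/2 = 8 distinct residues mod 16.
Start 43 is machine 11; the machines hit are 1, 3, 5, 7, 9, 11, 13, 15.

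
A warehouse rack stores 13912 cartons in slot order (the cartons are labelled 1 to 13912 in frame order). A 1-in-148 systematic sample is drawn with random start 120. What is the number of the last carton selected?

k = 148
94th selection = r + (94−1)·k = 120 + 93×148 = 120 + 13764 = 13884

13884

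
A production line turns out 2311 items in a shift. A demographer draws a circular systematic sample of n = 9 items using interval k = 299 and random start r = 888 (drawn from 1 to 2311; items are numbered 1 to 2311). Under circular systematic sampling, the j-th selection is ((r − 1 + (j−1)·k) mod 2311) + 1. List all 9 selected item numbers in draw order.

888, 1187, 1486, 1785, 2084, 72, 371, 670, 969

Selection 1: 888
Selection 2: 888 + 299 = 1187
Selection 3: 1187 + 299 = 1486
Selection 4: 1486 + 299 = 1785
Selection 5: 1785 + 299 = 2084
Selection 6: 2084 + 299 = 2383 → 2383 − 2311 = 72
Selection 7: 72 + 299 = 371
Selection 8: 371 + 299 = 670
Selection 9: 670 + 299 = 969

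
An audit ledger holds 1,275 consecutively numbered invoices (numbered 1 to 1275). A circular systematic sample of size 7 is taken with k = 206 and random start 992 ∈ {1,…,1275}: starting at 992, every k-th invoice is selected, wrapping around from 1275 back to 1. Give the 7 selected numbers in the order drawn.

992, 1198, 129, 335, 541, 747, 953

Selection 1: 992
Selection 2: 992 + 206 = 1198
Selection 3: 1198 + 206 = 1404 → 1404 − 1275 = 129
Selection 4: 129 + 206 = 335
Selection 5: 335 + 206 = 541
Selection 6: 541 + 206 = 747
Selection 7: 747 + 206 = 953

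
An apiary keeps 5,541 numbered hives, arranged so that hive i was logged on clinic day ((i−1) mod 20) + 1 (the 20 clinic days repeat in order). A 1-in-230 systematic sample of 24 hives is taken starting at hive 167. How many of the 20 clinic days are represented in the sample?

2

Consecutive selections differ by k = 230, so their clinic day numbers differ by 230 mod 20 = 10.
gcd(230, 20) = 10, so the sample visits 20/10 = 2 distinct residues mod 20.
Start 167 is clinic day 7; the clinic days hit are 7, 17.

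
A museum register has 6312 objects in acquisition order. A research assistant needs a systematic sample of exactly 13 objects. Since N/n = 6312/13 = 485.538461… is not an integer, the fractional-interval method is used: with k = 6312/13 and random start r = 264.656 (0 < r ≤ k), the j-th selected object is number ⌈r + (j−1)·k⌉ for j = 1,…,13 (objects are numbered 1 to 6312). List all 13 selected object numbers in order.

265, 751, 1236, 1722, 2207, 2693, 3178, 3664, 4149, 4635, 5121, 5606, 6092

j=1: r + 0k = 264.656 → ⌈·⌉ = 265
j=2: r + 1k = 750.194461… → ⌈·⌉ = 751
j=3: r + 2k = 1235.732923… → ⌈·⌉ = 1236
j=4: r + 3k = 1721.271384… → ⌈·⌉ = 1722
j=5: r + 4k = 2206.809846… → ⌈·⌉ = 2207
j=6: r + 5k = 2692.348307… → ⌈·⌉ = 2693
j=7: r + 6k = 3177.886769… → ⌈·⌉ = 3178
j=8: r + 7k = 3663.425230… → ⌈·⌉ = 3664
j=9: r + 8k = 4148.963692… → ⌈·⌉ = 4149
j=10: r + 9k = 4634.502153… → ⌈·⌉ = 4635
j=11: r + 10k = 5120.040615… → ⌈·⌉ = 5121
j=12: r + 11k = 5605.579076… → ⌈·⌉ = 5606
j=13: r + 12k = 6091.117538… → ⌈·⌉ = 6092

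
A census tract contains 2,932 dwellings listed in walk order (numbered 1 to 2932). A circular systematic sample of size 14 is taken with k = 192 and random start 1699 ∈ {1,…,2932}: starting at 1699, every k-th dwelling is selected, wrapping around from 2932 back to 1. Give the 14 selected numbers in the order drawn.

1699, 1891, 2083, 2275, 2467, 2659, 2851, 111, 303, 495, 687, 879, 1071, 1263

Selection 1: 1699
Selection 2: 1699 + 192 = 1891
Selection 3: 1891 + 192 = 2083
Selection 4: 2083 + 192 = 2275
Selection 5: 2275 + 192 = 2467
Selection 6: 2467 + 192 = 2659
Selection 7: 2659 + 192 = 2851
Selection 8: 2851 + 192 = 3043 → 3043 − 2932 = 111
Selection 9: 111 + 192 = 303
Selection 10: 303 + 192 = 495
Selection 11: 495 + 192 = 687
Selection 12: 687 + 192 = 879
Selection 13: 879 + 192 = 1071
Selection 14: 1071 + 192 = 1263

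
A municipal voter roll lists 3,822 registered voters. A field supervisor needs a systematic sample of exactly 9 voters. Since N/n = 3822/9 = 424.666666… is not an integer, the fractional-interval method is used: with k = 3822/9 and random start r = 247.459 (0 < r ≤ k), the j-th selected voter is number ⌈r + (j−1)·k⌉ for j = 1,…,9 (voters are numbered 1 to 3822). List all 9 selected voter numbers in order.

j=1: r + 0k = 247.459 → ⌈·⌉ = 248
j=2: r + 1k = 672.125666… → ⌈·⌉ = 673
j=3: r + 2k = 1096.792333… → ⌈·⌉ = 1097
j=4: r + 3k = 1521.459 → ⌈·⌉ = 1522
j=5: r + 4k = 1946.125666… → ⌈·⌉ = 1947
j=6: r + 5k = 2370.792333… → ⌈·⌉ = 2371
j=7: r + 6k = 2795.459 → ⌈·⌉ = 2796
j=8: r + 7k = 3220.125666… → ⌈·⌉ = 3221
j=9: r + 8k = 3644.792333… → ⌈·⌉ = 3645

248, 673, 1097, 1522, 1947, 2371, 2796, 3221, 3645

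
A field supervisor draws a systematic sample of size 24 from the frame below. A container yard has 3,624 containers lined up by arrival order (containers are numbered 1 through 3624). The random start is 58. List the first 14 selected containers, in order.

58, 209, 360, 511, 662, 813, 964, 1115, 1266, 1417, 1568, 1719, 1870, 2021

k = N/n = 3624/24 = 151
container 1: 58
container 2: 58 + 151 = 209
container 3: 209 + 151 = 360
container 4: 360 + 151 = 511
container 5: 511 + 151 = 662
container 6: 662 + 151 = 813
container 7: 813 + 151 = 964
container 8: 964 + 151 = 1115
container 9: 1115 + 151 = 1266
container 10: 1266 + 151 = 1417
container 11: 1417 + 151 = 1568
container 12: 1568 + 151 = 1719
container 13: 1719 + 151 = 1870
container 14: 1870 + 151 = 2021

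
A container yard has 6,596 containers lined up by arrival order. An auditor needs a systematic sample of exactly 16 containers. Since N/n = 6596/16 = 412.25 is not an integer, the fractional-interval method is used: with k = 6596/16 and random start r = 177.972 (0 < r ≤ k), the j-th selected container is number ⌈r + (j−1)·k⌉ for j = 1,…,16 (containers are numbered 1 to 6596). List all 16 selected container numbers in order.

j=1: r + 0k = 177.972 → ⌈·⌉ = 178
j=2: r + 1k = 590.222 → ⌈·⌉ = 591
j=3: r + 2k = 1002.472 → ⌈·⌉ = 1003
j=4: r + 3k = 1414.722 → ⌈·⌉ = 1415
j=5: r + 4k = 1826.972 → ⌈·⌉ = 1827
j=6: r + 5k = 2239.222 → ⌈·⌉ = 2240
j=7: r + 6k = 2651.472 → ⌈·⌉ = 2652
j=8: r + 7k = 3063.722 → ⌈·⌉ = 3064
j=9: r + 8k = 3475.972 → ⌈·⌉ = 3476
j=10: r + 9k = 3888.222 → ⌈·⌉ = 3889
j=11: r + 10k = 4300.472 → ⌈·⌉ = 4301
j=12: r + 11k = 4712.722 → ⌈·⌉ = 4713
j=13: r + 12k = 5124.972 → ⌈·⌉ = 5125
j=14: r + 13k = 5537.222 → ⌈·⌉ = 5538
j=15: r + 14k = 5949.472 → ⌈·⌉ = 5950
j=16: r + 15k = 6361.722 → ⌈·⌉ = 6362

178, 591, 1003, 1415, 1827, 2240, 2652, 3064, 3476, 3889, 4301, 4713, 5125, 5538, 5950, 6362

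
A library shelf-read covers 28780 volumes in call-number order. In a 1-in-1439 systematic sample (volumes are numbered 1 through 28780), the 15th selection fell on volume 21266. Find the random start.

k = 1439
r = 21266 − (15−1)×1439 = 21266 − 20146 = 1120

1120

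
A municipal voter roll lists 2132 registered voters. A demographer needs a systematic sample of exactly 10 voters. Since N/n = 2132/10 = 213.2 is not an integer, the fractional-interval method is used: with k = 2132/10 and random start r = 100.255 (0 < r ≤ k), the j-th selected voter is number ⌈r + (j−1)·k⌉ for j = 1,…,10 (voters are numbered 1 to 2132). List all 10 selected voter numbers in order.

j=1: r + 0k = 100.255 → ⌈·⌉ = 101
j=2: r + 1k = 313.455 → ⌈·⌉ = 314
j=3: r + 2k = 526.655 → ⌈·⌉ = 527
j=4: r + 3k = 739.855 → ⌈·⌉ = 740
j=5: r + 4k = 953.055 → ⌈·⌉ = 954
j=6: r + 5k = 1166.255 → ⌈·⌉ = 1167
j=7: r + 6k = 1379.455 → ⌈·⌉ = 1380
j=8: r + 7k = 1592.655 → ⌈·⌉ = 1593
j=9: r + 8k = 1805.855 → ⌈·⌉ = 1806
j=10: r + 9k = 2019.055 → ⌈·⌉ = 2020

101, 314, 527, 740, 954, 1167, 1380, 1593, 1806, 2020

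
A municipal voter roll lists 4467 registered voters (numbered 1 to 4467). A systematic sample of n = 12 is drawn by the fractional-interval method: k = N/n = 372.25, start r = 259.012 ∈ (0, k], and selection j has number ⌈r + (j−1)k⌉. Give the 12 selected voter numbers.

j=1: r + 0k = 259.012 → ⌈·⌉ = 260
j=2: r + 1k = 631.262 → ⌈·⌉ = 632
j=3: r + 2k = 1003.512 → ⌈·⌉ = 1004
j=4: r + 3k = 1375.762 → ⌈·⌉ = 1376
j=5: r + 4k = 1748.012 → ⌈·⌉ = 1749
j=6: r + 5k = 2120.262 → ⌈·⌉ = 2121
j=7: r + 6k = 2492.512 → ⌈·⌉ = 2493
j=8: r + 7k = 2864.762 → ⌈·⌉ = 2865
j=9: r + 8k = 3237.012 → ⌈·⌉ = 3238
j=10: r + 9k = 3609.262 → ⌈·⌉ = 3610
j=11: r + 10k = 3981.512 → ⌈·⌉ = 3982
j=12: r + 11k = 4353.762 → ⌈·⌉ = 4354

260, 632, 1004, 1376, 1749, 2121, 2493, 2865, 3238, 3610, 3982, 4354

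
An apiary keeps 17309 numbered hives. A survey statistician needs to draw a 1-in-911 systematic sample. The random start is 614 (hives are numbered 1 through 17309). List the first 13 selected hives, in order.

614, 1525, 2436, 3347, 4258, 5169, 6080, 6991, 7902, 8813, 9724, 10635, 11546

hive 1: 614
hive 2: 614 + 911 = 1525
hive 3: 1525 + 911 = 2436
hive 4: 2436 + 911 = 3347
hive 5: 3347 + 911 = 4258
hive 6: 4258 + 911 = 5169
hive 7: 5169 + 911 = 6080
hive 8: 6080 + 911 = 6991
hive 9: 6991 + 911 = 7902
hive 10: 7902 + 911 = 8813
hive 11: 8813 + 911 = 9724
hive 12: 9724 + 911 = 10635
hive 13: 10635 + 911 = 11546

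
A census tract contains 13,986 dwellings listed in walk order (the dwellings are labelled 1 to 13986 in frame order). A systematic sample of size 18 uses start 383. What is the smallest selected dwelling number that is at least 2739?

3491

k = 13986/18 = 777
Steps past start: ⌈(2739 − 383)/777⌉ = ⌈2356/777⌉ = 4
Selected dwelling: 383 + 4×777 = 3491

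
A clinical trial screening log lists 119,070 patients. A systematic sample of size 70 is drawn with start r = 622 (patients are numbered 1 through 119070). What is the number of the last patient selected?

k = 119070/70 = 1701
70th selection = r + (70−1)·k = 622 + 69×1701 = 622 + 117369 = 117991

117991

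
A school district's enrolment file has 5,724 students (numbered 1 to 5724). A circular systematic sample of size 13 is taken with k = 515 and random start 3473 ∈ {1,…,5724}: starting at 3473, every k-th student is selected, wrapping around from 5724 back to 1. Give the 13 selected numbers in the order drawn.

3473, 3988, 4503, 5018, 5533, 324, 839, 1354, 1869, 2384, 2899, 3414, 3929

Selection 1: 3473
Selection 2: 3473 + 515 = 3988
Selection 3: 3988 + 515 = 4503
Selection 4: 4503 + 515 = 5018
Selection 5: 5018 + 515 = 5533
Selection 6: 5533 + 515 = 6048 → 6048 − 5724 = 324
Selection 7: 324 + 515 = 839
Selection 8: 839 + 515 = 1354
Selection 9: 1354 + 515 = 1869
Selection 10: 1869 + 515 = 2384
Selection 11: 2384 + 515 = 2899
Selection 12: 2899 + 515 = 3414
Selection 13: 3414 + 515 = 3929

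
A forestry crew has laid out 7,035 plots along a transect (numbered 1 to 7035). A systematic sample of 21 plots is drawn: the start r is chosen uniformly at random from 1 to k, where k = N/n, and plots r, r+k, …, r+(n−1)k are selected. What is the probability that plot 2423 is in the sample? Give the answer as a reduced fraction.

k = 7035/21 = 335.
Plot 2423 is selected iff r ≡ 2423 (mod 335); exactly one such r in {1,…,335}.
Inclusion probability = 1/335.

1/335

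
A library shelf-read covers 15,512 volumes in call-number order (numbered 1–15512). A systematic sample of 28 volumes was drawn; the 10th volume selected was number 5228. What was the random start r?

k = 15512/28 = 554
r = 5228 − (10−1)×554 = 5228 − 4986 = 242

242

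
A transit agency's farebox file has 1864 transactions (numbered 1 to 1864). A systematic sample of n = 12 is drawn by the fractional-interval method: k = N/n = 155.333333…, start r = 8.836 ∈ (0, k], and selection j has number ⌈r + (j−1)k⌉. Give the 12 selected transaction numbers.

9, 165, 320, 475, 631, 786, 941, 1097, 1252, 1407, 1563, 1718

j=1: r + 0k = 8.836 → ⌈·⌉ = 9
j=2: r + 1k = 164.169333… → ⌈·⌉ = 165
j=3: r + 2k = 319.502666… → ⌈·⌉ = 320
j=4: r + 3k = 474.836 → ⌈·⌉ = 475
j=5: r + 4k = 630.169333… → ⌈·⌉ = 631
j=6: r + 5k = 785.502666… → ⌈·⌉ = 786
j=7: r + 6k = 940.836 → ⌈·⌉ = 941
j=8: r + 7k = 1096.169333… → ⌈·⌉ = 1097
j=9: r + 8k = 1251.502666… → ⌈·⌉ = 1252
j=10: r + 9k = 1406.836 → ⌈·⌉ = 1407
j=11: r + 10k = 1562.169333… → ⌈·⌉ = 1563
j=12: r + 11k = 1717.502666… → ⌈·⌉ = 1718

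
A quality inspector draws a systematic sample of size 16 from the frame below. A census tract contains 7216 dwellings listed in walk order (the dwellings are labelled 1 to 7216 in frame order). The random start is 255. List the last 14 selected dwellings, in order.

k = N/n = 7216/16 = 451
3rd selection = 255 + 2×451 = 1157
4th: 1157 + 451 = 1608
5th: 1608 + 451 = 2059
6th: 2059 + 451 = 2510
7th: 2510 + 451 = 2961
8th: 2961 + 451 = 3412
9th: 3412 + 451 = 3863
10th: 3863 + 451 = 4314
11th: 4314 + 451 = 4765
12th: 4765 + 451 = 5216
13th: 5216 + 451 = 5667
14th: 5667 + 451 = 6118
15th: 6118 + 451 = 6569
16th: 6569 + 451 = 7020

1157, 1608, 2059, 2510, 2961, 3412, 3863, 4314, 4765, 5216, 5667, 6118, 6569, 7020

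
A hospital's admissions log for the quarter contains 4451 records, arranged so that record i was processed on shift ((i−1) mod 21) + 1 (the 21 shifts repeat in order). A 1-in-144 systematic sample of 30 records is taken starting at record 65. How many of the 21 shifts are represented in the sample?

7

Consecutive selections differ by k = 144, so their shift numbers differ by 144 mod 21 = 18.
gcd(144, 21) = 3, so the sample visits 21/3 = 7 distinct residues mod 21.
Start 65 is shift 2; the shifts hit are 2, 5, 8, 11, 14, 17, 20.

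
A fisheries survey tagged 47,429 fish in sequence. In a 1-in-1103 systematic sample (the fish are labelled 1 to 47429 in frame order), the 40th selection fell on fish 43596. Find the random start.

579

k = 1103
r = 43596 − (40−1)×1103 = 43596 − 43017 = 579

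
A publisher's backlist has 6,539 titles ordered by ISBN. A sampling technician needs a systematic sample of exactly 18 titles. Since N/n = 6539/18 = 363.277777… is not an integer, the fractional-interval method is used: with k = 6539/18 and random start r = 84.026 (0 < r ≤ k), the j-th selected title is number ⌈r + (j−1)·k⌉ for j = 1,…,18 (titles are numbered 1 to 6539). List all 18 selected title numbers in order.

85, 448, 811, 1174, 1538, 1901, 2264, 2627, 2991, 3354, 3717, 4081, 4444, 4807, 5170, 5534, 5897, 6260

j=1: r + 0k = 84.026 → ⌈·⌉ = 85
j=2: r + 1k = 447.303777… → ⌈·⌉ = 448
j=3: r + 2k = 810.581555… → ⌈·⌉ = 811
j=4: r + 3k = 1173.859333… → ⌈·⌉ = 1174
j=5: r + 4k = 1537.137111… → ⌈·⌉ = 1538
j=6: r + 5k = 1900.414888… → ⌈·⌉ = 1901
j=7: r + 6k = 2263.692666… → ⌈·⌉ = 2264
j=8: r + 7k = 2626.970444… → ⌈·⌉ = 2627
j=9: r + 8k = 2990.248222… → ⌈·⌉ = 2991
j=10: r + 9k = 3353.526 → ⌈·⌉ = 3354
j=11: r + 10k = 3716.803777… → ⌈·⌉ = 3717
j=12: r + 11k = 4080.081555… → ⌈·⌉ = 4081
j=13: r + 12k = 4443.359333… → ⌈·⌉ = 4444
j=14: r + 13k = 4806.637111… → ⌈·⌉ = 4807
j=15: r + 14k = 5169.914888… → ⌈·⌉ = 5170
j=16: r + 15k = 5533.192666… → ⌈·⌉ = 5534
j=17: r + 16k = 5896.470444… → ⌈·⌉ = 5897
j=18: r + 17k = 6259.748222… → ⌈·⌉ = 6260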